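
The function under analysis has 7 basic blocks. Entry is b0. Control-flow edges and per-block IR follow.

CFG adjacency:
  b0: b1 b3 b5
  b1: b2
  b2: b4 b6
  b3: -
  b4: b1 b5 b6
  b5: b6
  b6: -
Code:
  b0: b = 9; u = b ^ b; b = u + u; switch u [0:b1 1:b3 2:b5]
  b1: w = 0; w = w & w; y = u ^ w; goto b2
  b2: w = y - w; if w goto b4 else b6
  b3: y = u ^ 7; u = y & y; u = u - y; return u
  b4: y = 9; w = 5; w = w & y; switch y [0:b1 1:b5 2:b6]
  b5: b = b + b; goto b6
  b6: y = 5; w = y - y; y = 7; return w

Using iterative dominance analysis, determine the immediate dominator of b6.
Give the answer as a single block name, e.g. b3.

Answer: b0

Derivation:
idom tree: b1←b0 b2←b1 b3←b0 b4←b2 b5←b0 b6←b0
Join-block Dom:
  b1: preds {b0,b4}: {b0} ∩ {b0,b1,b2,b4} = {b0}; idom=b0
  b5: preds {b0,b4}: {b0} ∩ {b0,b1,b2,b4} = {b0}; idom=b0
  b6: preds {b2,b4,b5}: {b0,b1,b2} ∩ {b0,b1,b2,b4} ∩ {b0,b5} = {b0}; idom=b0

idom(b6) = b0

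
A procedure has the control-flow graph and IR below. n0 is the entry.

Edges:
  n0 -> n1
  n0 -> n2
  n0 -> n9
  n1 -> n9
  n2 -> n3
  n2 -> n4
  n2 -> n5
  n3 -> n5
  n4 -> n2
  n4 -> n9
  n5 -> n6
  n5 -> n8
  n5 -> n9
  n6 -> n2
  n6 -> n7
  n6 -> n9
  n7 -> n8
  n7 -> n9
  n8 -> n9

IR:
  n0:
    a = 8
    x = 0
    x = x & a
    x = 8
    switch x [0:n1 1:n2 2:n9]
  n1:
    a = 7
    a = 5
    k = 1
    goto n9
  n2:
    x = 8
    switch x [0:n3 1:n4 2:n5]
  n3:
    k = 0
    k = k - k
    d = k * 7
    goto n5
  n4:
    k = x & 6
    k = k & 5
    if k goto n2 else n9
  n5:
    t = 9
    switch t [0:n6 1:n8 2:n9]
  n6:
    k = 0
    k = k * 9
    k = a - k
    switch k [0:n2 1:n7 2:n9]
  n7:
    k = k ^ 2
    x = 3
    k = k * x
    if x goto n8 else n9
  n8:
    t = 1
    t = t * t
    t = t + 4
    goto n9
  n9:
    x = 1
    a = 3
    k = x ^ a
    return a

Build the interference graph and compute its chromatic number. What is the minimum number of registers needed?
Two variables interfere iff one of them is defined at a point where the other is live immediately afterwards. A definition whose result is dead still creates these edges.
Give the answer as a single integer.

Answer: 3

Analysis:
Per-block:
  n0: def={a,x} ue=∅
  n1: def={a,k} ue=∅
  n2: def={x} ue=∅
  n3: def={d,k} ue=∅
  n4: def={k} ue={x}
  n5: def={t} ue=∅
  n6: def={k} ue={a}
  n7: def={k,x} ue={k}
  n8: def={t} ue=∅
  n9: def={a,k,x} ue=∅

Live sets:
  n0 li=∅ lo={a}
  n1 li=∅ lo=∅
  n2 li={a} lo={a,x}
  n3 li={a} lo={a}
  n4 li={a,x} lo={a}
  n5 li={a} lo={a}
  n6 li={a} lo={a,k}
  n7 li={k} lo=∅
  n8 li=∅ lo=∅
  n9 li=∅ lo=∅

Conflict graph:
  a — {d,k,t,x}
  d — {a}
  k — {a,x}
  t — {a}
  x — {a,k}

Chromatic number:
  lower bound: {a,k,x} mutually conflict ⇒ χ ≥ 3
  assign a→r0 d→r1 k→r1 t→r1 x→r2 — no edge inside a register ⇒ χ ≤ 3
  χ = 3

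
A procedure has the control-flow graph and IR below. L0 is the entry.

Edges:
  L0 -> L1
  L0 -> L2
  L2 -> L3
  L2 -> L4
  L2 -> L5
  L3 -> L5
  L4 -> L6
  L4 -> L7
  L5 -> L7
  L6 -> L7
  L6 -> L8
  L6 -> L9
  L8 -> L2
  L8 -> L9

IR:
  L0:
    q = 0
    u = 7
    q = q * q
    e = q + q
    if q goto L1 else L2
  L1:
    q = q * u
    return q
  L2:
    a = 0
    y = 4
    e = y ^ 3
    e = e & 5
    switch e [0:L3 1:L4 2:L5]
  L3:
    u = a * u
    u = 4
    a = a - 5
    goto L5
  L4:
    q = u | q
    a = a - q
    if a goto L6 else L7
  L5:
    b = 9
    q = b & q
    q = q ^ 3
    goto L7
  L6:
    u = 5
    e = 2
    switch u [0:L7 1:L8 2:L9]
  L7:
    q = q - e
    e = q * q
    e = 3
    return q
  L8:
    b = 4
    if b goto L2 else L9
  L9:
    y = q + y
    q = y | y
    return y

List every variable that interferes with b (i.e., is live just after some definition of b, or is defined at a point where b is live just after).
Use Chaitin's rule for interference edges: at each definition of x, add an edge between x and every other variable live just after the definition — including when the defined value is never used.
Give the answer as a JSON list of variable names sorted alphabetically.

Per-block:
  L0 def {e,q,u} use ∅
  L1 def {q} use {q,u}
  L2 def {a,e,y} use ∅
  L3 def {a,u} use {a,u}
  L4 def {a,q} use {a,q,u}
  L5 def {b,q} use {q}
  L6 def {e,u} use ∅
  L7 def {e,q} use {e,q}
  L8 def {b} use ∅
  L9 def {q,y} use {q,y}

Backward fixpoint:
  live L0: ∅→{q,u}
  live L1: {q,u}→∅
  live L2: {q,u}→{a,e,q,u,y}
  live L3: {a,e,q,u}→{e,q}
  live L4: {a,e,q,u,y}→{e,q,y}
  live L5: {e,q}→{e,q}
  live L6: {q,y}→{e,q,u,y}
  live L7: {e,q}→∅
  live L8: {q,u,y}→{q,u,y}
  live L9: {q,y}→∅

Interference:
  a: {e,q,u,y}
  b: {e,q,u,y}
  e: {a,b,q,u,y}
  q: {a,b,e,u,y}
  u: {a,b,e,q,y}
  y: {a,b,e,q,u}

N(b) = ["e", "q", "u", "y"]

Answer: ["e", "q", "u", "y"]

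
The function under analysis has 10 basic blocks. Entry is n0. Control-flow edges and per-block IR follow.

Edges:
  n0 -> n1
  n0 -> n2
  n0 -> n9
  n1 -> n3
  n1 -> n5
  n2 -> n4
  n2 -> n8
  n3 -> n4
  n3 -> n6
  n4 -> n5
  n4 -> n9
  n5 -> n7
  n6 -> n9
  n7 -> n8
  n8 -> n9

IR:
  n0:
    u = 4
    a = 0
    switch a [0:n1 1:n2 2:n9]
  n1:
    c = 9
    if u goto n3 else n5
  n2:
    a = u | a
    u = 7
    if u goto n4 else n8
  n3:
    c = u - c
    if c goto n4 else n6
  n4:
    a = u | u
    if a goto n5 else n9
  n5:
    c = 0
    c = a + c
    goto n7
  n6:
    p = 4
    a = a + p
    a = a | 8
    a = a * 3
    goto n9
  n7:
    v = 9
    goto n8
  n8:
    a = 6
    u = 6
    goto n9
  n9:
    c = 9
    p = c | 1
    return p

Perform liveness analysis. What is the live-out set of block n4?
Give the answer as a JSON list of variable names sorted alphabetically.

def/use:
  n0: {a,u} / ∅
  n1: {c} / {u}
  n2: {a,u} / {a,u}
  n3: {c} / {c,u}
  n4: {a} / {u}
  n5: {c} / {a}
  n6: {a,p} / {a}
  n7: {v} / ∅
  n8: {a,u} / ∅
  n9: {c,p} / ∅

Liveness:
  n0 li=∅ lo={a,u}
  n1 li={a,u} lo={a,c,u}
  n2 li={a,u} lo={u}
  n3 li={a,c,u} lo={a,u}
  n4 li={u} lo={a}
  n5 li={a} lo=∅
  n6 li={a} lo=∅
  n7 li=∅ lo=∅
  n8 li=∅ lo=∅
  n9 li=∅ lo=∅

live-out(n4) = ["a"]

Answer: ["a"]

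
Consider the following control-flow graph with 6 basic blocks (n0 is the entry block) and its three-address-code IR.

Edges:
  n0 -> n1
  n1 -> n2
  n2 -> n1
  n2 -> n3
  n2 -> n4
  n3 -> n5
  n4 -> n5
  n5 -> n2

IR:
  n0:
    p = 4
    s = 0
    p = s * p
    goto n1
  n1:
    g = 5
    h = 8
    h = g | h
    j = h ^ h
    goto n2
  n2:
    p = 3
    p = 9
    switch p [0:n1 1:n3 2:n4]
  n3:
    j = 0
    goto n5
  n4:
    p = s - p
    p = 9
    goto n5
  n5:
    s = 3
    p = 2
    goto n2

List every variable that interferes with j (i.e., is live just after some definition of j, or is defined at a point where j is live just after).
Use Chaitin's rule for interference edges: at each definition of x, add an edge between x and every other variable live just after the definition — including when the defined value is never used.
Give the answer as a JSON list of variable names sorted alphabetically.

Per-block:
  n0: {p,s} / ∅
  n1: {g,h,j} / ∅
  n2: {p} / ∅
  n3: {j} / ∅
  n4: {p} / {p,s}
  n5: {p,s} / ∅

Live sets:
  n0 li=∅ lo={s}
  n1 li={s} lo={s}
  n2 li={s} lo={p,s}
  n3 li=∅ lo=∅
  n4 li={p,s} lo=∅
  n5 li=∅ lo={s}

Conflict graph:
  g — {h,s}
  h — {g,s}
  j — {s}
  p — {s}
  s — {g,h,j,p}

N(j) = ["s"]

Answer: ["s"]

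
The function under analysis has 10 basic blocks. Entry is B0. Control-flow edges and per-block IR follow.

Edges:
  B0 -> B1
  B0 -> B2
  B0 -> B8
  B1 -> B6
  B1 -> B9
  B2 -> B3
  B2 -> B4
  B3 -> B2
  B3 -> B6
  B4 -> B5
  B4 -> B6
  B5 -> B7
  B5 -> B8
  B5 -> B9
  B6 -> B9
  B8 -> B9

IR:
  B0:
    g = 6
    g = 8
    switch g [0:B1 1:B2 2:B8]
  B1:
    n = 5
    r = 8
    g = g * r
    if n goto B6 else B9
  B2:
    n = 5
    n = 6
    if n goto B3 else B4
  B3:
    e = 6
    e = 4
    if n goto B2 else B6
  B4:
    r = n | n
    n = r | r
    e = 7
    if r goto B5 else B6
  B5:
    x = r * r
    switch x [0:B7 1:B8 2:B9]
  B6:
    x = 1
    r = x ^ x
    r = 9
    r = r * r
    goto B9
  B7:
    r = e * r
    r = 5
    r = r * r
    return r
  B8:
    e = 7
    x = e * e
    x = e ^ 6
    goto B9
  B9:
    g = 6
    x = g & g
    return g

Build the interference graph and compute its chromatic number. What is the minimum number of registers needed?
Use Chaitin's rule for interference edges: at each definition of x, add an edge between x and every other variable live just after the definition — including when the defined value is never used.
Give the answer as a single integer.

def/use:
  B0 def {g} use ∅
  B1 def {g,n,r} use {g}
  B2 def {n} use ∅
  B3 def {e} use {n}
  B4 def {e,n,r} use {n}
  B5 def {x} use {r}
  B6 def {r,x} use ∅
  B7 def {r} use {e,r}
  B8 def {e,x} use ∅
  B9 def {g,x} use ∅

Liveness:
  B0: in=∅ out={g}
  B1: in={g} out=∅
  B2: in=∅ out={n}
  B3: in={n} out=∅
  B4: in={n} out={e,r}
  B5: in={e,r} out={e,r}
  B6: in=∅ out=∅
  B7: in={e,r} out=∅
  B8: in=∅ out=∅
  B9: in=∅ out=∅

Interfere edges:
  e: {n,r,x}
  g: {n,r,x}
  n: {e,g,r}
  r: {e,g,n,x}
  x: {e,g,r}

Registers:
  clique {e,n,r} ⇒ need ≥ 3
  3-colouring: c0={r}  c1={e,g}  c2={n,x}
  χ = 3

Answer: 3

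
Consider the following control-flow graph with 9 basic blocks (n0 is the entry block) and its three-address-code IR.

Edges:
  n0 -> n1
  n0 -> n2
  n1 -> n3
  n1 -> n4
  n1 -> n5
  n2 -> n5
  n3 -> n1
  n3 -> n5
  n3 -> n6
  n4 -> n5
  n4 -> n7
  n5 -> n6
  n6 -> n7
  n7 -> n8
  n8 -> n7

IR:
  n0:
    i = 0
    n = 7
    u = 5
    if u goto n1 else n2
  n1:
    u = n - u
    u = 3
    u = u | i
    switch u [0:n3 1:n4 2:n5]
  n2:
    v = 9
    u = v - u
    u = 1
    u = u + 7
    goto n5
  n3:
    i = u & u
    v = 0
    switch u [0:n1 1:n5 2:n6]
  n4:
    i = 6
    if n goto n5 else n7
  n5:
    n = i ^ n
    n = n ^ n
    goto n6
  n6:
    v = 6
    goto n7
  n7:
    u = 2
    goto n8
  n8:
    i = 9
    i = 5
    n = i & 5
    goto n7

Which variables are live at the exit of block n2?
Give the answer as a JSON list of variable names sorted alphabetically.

Block summaries:
  n0 def {i,n,u} use ∅
  n1 def {u} use {i,n,u}
  n2 def {u,v} use {u}
  n3 def {i,v} use {u}
  n4 def {i} use {n}
  n5 def {n} use {i,n}
  n6 def {v} use ∅
  n7 def {u} use ∅
  n8 def {i,n} use ∅

Live sets:
  n0: in=∅ out={i,n,u}
  n1: in={i,n,u} out={i,n,u}
  n2: in={i,n,u} out={i,n}
  n3: in={n,u} out={i,n,u}
  n4: in={n} out={i,n}
  n5: in={i,n} out=∅
  n6: in=∅ out=∅
  n7: in=∅ out=∅
  n8: in=∅ out=∅

live-out(n2) = ["i", "n"]

Answer: ["i", "n"]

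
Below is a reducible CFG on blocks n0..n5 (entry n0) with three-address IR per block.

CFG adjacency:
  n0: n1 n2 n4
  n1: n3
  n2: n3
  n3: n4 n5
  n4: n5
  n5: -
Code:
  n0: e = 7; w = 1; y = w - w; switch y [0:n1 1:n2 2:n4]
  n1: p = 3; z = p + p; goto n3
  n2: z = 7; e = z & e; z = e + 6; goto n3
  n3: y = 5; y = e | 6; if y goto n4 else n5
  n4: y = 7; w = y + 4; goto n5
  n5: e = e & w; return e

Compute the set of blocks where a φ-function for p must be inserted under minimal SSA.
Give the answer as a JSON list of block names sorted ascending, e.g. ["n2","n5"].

Answer: ["n3", "n4", "n5"]

Analysis:
idom tree: n1←n0 n2←n0 n3←n0 n4←n0 n5←n0
Dom at joins:
  n3: preds {n1,n2}: {n0,n1} ∩ {n0,n2} = {n0}; idom=n0
  n4: preds {n0,n3}: {n0} ∩ {n0,n3} = {n0}; idom=n0
  n5: preds {n3,n4}: {n0,n3} ∩ {n0,n4} = {n0}; idom=n0

DF derivation:
  join n3 pred n1: n1 stop@n0
  join n3 pred n2: n2 stop@n0
  join n4 pred n0: · stop@n0
  join n4 pred n3: n3 stop@n0
  join n5 pred n3: n3 stop@n0
  join n5 pred n4: n4 stop@n0
  DF(n0)=∅
  DF(n1)={n3}
  DF(n2)={n3}
  DF(n3)={n4,n5}
  DF(n4)={n5}
  DF(n5)=∅

φ for p: defs {n1}
  DF⁺ = {n3,n4,n5}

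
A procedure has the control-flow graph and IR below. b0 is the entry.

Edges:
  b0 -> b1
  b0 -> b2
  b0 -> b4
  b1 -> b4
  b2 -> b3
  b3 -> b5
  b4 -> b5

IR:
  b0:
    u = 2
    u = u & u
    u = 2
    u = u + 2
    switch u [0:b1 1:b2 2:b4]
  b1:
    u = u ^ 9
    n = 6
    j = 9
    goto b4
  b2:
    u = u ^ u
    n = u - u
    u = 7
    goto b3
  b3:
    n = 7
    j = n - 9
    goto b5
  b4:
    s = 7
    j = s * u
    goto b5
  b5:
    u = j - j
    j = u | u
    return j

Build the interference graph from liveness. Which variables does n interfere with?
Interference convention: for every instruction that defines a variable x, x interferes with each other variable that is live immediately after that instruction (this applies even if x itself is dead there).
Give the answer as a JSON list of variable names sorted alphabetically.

Per-block:
  b0: {u} / ∅
  b1: {j,n,u} / {u}
  b2: {n,u} / {u}
  b3: {j,n} / ∅
  b4: {j,s} / {u}
  b5: {j,u} / {j}

Backward fixpoint:
  live b0: ∅→{u}
  live b1: {u}→{u}
  live b2: {u}→∅
  live b3: ∅→{j}
  live b4: {u}→{j}
  live b5: {j}→∅

Interference:
  j: {u}
  n: {u}
  s: {u}
  u: {j,n,s}

N(n) = ["u"]

Answer: ["u"]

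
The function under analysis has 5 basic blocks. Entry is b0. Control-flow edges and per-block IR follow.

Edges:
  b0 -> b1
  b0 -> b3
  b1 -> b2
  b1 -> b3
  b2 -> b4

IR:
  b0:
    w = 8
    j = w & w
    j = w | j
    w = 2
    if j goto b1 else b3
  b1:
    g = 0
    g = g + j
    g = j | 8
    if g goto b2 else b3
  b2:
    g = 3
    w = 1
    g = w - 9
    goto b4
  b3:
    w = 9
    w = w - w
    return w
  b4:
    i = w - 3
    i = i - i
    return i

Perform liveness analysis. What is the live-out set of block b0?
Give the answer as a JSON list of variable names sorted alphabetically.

Answer: ["j"]

Derivation:
def/use:
  b0: def={j,w} ue=∅
  b1: def={g} ue={j}
  b2: def={g,w} ue=∅
  b3: def={w} ue=∅
  b4: def={i} ue={w}

Live sets:
  b0 li=∅ lo={j}
  b1 li={j} lo=∅
  b2 li=∅ lo={w}
  b3 li=∅ lo=∅
  b4 li={w} lo=∅

live-out(b0) = ["j"]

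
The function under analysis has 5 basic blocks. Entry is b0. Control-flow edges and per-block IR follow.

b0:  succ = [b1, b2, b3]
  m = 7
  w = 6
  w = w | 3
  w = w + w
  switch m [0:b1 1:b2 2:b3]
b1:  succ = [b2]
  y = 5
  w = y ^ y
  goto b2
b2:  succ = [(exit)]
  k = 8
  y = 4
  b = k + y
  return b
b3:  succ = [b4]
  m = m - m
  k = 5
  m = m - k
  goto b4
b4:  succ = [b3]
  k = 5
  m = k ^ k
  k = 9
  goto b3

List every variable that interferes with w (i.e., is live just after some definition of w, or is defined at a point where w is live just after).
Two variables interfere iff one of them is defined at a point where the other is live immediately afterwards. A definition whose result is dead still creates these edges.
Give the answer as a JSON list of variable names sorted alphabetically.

Per-block:
  b0 def {m,w} use ∅
  b1 def {w,y} use ∅
  b2 def {b,k,y} use ∅
  b3 def {k,m} use {m}
  b4 def {k,m} use ∅

Live sets:
  b0 li=∅ lo={m}
  b1 li=∅ lo=∅
  b2 li=∅ lo=∅
  b3 li={m} lo=∅
  b4 li=∅ lo={m}

Interfere edges:
  b↔∅
  k↔{m,y}
  m↔{k,w}
  w↔{m}
  y↔{k}

N(w) = ["m"]

Answer: ["m"]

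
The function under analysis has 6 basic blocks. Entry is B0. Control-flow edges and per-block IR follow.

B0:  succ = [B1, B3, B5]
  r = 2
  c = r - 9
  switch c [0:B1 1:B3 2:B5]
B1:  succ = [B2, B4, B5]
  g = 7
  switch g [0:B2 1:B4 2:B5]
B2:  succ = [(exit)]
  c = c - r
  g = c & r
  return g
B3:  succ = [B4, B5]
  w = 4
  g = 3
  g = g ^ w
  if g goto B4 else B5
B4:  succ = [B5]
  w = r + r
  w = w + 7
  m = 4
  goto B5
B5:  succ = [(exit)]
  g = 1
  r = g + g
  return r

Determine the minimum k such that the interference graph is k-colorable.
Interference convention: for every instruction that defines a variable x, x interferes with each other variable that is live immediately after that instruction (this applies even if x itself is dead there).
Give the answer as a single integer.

Answer: 3

Derivation:
Per-block:
  B0: {c,r} / ∅
  B1: {g} / ∅
  B2: {c,g} / {c,r}
  B3: {g,w} / ∅
  B4: {m,w} / {r}
  B5: {g,r} / ∅

Liveness:
  B0: in=∅ out={c,r}
  B1: in={c,r} out={c,r}
  B2: in={c,r} out=∅
  B3: in={r} out={r}
  B4: in={r} out=∅
  B5: in=∅ out=∅

Interfere edges:
  c: {g,r}
  g: {c,r,w}
  m: ∅
  r: {c,g,w}
  w: {g,r}

Registers:
  {c,g,r} pairwise interfere (3-clique) ⇒ χ ≥ 3
  3-colouring: R0={g,m}  R1={r}  R2={c,w}
  χ = 3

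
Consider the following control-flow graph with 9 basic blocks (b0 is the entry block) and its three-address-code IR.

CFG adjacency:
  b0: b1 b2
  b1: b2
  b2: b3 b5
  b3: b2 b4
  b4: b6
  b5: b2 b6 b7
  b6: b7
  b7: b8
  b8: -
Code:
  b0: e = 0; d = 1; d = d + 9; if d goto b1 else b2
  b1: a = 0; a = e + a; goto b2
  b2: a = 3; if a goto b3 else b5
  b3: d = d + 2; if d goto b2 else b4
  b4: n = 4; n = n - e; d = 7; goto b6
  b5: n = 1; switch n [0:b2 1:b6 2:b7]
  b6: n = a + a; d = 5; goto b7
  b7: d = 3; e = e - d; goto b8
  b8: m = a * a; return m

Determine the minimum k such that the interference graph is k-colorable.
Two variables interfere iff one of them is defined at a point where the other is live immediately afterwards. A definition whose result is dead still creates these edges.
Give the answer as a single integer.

Answer: 4

Analysis:
def/use:
  b0: {d,e} / ∅
  b1: {a} / {e}
  b2: {a} / ∅
  b3: {d} / {d}
  b4: {d,n} / {e}
  b5: {n} / ∅
  b6: {d,n} / {a}
  b7: {d,e} / {e}
  b8: {m} / {a}

Backward fixpoint:
  b0: in=∅ out={d,e}
  b1: in={d,e} out={d,e}
  b2: in={d,e} out={a,d,e}
  b3: in={a,d,e} out={a,d,e}
  b4: in={a,e} out={a,e}
  b5: in={a,d,e} out={a,d,e}
  b6: in={a,e} out={a,e}
  b7: in={a,e} out={a}
  b8: in={a} out=∅

Interference:
  a↔{d,e,n}
  d↔{a,e,n}
  e↔{a,d,n}
  m↔∅
  n↔{a,d,e}

Colouring:
  clique {a,d,e,n} ⇒ need ≥ 4
  assign a→c0 d→c1 e→c2 m→c0 n→c3 — no edge inside a register ⇒ χ ≤ 4
  χ = 4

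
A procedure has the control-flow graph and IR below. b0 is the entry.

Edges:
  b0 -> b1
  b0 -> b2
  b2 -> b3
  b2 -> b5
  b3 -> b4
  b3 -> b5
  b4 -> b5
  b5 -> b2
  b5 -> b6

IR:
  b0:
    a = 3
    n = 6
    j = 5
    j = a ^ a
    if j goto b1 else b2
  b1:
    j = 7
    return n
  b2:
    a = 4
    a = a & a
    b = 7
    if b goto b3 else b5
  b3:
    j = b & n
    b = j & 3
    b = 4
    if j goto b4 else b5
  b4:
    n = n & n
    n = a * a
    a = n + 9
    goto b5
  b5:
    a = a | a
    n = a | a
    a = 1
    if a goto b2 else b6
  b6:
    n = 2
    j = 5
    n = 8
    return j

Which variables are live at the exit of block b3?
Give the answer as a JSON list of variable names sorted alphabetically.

Answer: ["a", "n"]

Derivation:
Block summaries:
  b0 def {a,j,n} use ∅
  b1 def {j} use {n}
  b2 def {a,b} use ∅
  b3 def {b,j} use {b,n}
  b4 def {a,n} use {a,n}
  b5 def {a,n} use {a}
  b6 def {j,n} use ∅

Liveness:
  b0: in=∅ out={n}
  b1: in={n} out=∅
  b2: in={n} out={a,b,n}
  b3: in={a,b,n} out={a,n}
  b4: in={a,n} out={a}
  b5: in={a} out={n}
  b6: in=∅ out=∅

live-out(b3) = ["a", "n"]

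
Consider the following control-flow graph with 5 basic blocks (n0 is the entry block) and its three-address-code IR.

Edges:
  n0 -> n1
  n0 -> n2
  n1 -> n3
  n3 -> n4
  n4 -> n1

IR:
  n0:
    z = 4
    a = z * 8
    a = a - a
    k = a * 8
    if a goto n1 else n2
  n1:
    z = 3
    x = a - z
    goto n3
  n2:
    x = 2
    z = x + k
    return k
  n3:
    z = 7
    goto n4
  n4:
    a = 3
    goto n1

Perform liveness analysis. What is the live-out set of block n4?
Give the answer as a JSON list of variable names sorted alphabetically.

Answer: ["a"]

Analysis:
def/use:
  n0: {a,k,z} / ∅
  n1: {x,z} / {a}
  n2: {x,z} / {k}
  n3: {z} / ∅
  n4: {a} / ∅

Live sets:
  n0 li=∅ lo={a,k}
  n1 li={a} lo=∅
  n2 li={k} lo=∅
  n3 li=∅ lo=∅
  n4 li=∅ lo={a}

live-out(n4) = ["a"]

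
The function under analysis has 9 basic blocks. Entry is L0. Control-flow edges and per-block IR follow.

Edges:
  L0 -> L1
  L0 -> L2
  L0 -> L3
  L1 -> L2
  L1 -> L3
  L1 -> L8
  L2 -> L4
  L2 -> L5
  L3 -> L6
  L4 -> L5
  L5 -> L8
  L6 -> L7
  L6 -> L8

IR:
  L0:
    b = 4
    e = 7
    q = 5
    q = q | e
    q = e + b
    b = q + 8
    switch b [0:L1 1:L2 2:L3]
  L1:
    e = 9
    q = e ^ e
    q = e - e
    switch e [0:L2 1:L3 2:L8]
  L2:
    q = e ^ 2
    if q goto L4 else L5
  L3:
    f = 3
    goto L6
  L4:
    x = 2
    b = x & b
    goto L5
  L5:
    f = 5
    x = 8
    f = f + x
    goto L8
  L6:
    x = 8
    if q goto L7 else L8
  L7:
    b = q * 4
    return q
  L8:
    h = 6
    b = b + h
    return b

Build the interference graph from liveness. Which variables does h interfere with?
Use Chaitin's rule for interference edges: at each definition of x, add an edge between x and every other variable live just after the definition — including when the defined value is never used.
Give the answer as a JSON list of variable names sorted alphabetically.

def/use:
  L0 def {b,e,q} use ∅
  L1 def {e,q} use ∅
  L2 def {q} use {e}
  L3 def {f} use ∅
  L4 def {b,x} use {b}
  L5 def {f,x} use ∅
  L6 def {x} use {q}
  L7 def {b} use {q}
  L8 def {b,h} use {b}

Liveness:
  live L0: ∅→{b,e,q}
  live L1: {b}→{b,e,q}
  live L2: {b,e}→{b}
  live L3: {b,q}→{b,q}
  live L4: {b}→{b}
  live L5: {b}→{b}
  live L6: {b,q}→{b,q}
  live L7: {q}→∅
  live L8: {b}→∅

Interference:
  b — {e,f,h,q,x}
  e — {b,q}
  f — {b,q,x}
  h — {b}
  q — {b,e,f,x}
  x — {b,f,q}

N(h) = ["b"]

Answer: ["b"]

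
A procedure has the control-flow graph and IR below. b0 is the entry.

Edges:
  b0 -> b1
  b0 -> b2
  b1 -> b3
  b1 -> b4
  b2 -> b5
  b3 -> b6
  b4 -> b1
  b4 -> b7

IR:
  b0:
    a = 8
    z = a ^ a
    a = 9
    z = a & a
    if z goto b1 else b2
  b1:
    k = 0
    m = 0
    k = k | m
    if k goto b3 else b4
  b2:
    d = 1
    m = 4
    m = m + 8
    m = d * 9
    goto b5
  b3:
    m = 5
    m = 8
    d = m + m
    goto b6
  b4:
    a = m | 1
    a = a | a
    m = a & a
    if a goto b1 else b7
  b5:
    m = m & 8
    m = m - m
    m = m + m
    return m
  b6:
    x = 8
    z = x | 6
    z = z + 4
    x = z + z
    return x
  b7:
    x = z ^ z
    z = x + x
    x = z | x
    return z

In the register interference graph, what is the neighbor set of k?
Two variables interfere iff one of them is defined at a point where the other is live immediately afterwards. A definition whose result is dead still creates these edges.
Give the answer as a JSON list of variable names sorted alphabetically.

Block summaries:
  b0 def {a,z} use ∅
  b1 def {k,m} use ∅
  b2 def {d,m} use ∅
  b3 def {d,m} use ∅
  b4 def {a,m} use {m}
  b5 def {m} use {m}
  b6 def {x,z} use ∅
  b7 def {x,z} use {z}

Backward fixpoint:
  b0 li=∅ lo={z}
  b1 li={z} lo={m,z}
  b2 li=∅ lo={m}
  b3 li=∅ lo=∅
  b4 li={m,z} lo={z}
  b5 li={m} lo=∅
  b6 li=∅ lo=∅
  b7 li={z} lo=∅

Conflict graph:
  a: {m,z}
  d: {m}
  k: {m,z}
  m: {a,d,k,z}
  x: {z}
  z: {a,k,m,x}

N(k) = ["m", "z"]

Answer: ["m", "z"]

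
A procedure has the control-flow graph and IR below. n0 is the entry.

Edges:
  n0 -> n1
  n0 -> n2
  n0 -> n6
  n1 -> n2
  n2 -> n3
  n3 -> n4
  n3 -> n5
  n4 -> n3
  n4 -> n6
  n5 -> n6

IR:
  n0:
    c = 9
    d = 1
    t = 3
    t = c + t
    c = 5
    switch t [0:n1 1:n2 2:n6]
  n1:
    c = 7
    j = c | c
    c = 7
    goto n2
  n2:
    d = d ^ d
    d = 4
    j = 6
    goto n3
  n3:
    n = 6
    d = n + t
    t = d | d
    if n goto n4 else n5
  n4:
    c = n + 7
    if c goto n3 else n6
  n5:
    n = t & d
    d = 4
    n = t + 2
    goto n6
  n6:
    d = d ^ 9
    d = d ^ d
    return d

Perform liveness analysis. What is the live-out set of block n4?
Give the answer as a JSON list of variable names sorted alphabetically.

def/use:
  n0 def {c,d,t} use ∅
  n1 def {c,j} use ∅
  n2 def {d,j} use {d}
  n3 def {d,n,t} use {t}
  n4 def {c} use {n}
  n5 def {d,n} use {d,t}
  n6 def {d} use {d}

Backward fixpoint:
  n0 li=∅ lo={d,t}
  n1 li={d,t} lo={d,t}
  n2 li={d,t} lo={t}
  n3 li={t} lo={d,n,t}
  n4 li={d,n,t} lo={d,t}
  n5 li={d,t} lo={d}
  n6 li={d} lo=∅

live-out(n4) = ["d", "t"]

Answer: ["d", "t"]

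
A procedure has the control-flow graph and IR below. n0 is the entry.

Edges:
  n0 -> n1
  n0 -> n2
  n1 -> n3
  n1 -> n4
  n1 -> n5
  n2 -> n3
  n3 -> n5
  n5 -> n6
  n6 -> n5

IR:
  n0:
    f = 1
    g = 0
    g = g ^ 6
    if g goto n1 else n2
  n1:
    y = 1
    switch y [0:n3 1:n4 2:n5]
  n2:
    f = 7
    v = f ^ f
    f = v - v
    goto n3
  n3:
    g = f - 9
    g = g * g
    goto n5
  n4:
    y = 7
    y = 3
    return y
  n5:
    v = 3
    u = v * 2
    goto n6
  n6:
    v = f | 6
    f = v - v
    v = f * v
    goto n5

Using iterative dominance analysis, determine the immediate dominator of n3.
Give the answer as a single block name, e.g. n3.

idom tree: n1←n0 n2←n0 n3←n0 n4←n1 n5←n0 n6←n5
Join-block Dom:
  n3: preds {n1,n2}: {n0,n1} ∩ {n0,n2} = {n0}; idom=n0
  n5: preds {n1,n3,n6}: {n0,n1} ∩ {n0,n3} ∩ {n0,n5,n6} = {n0}; idom=n0

idom(n3) = n0

Answer: n0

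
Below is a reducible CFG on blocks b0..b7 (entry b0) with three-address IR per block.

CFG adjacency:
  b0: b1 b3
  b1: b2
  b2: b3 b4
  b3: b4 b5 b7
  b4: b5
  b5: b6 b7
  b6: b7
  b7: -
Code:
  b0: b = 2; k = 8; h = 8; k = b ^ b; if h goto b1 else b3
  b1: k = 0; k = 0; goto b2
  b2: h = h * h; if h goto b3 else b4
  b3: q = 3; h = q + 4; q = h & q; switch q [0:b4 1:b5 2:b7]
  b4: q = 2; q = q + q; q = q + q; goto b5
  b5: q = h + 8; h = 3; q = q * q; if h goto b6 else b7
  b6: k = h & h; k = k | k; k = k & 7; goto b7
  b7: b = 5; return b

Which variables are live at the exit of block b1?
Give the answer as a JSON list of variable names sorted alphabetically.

Block summaries:
  b0 def {b,h,k} use ∅
  b1 def {k} use ∅
  b2 def {h} use {h}
  b3 def {h,q} use ∅
  b4 def {q} use ∅
  b5 def {h,q} use {h}
  b6 def {k} use {h}
  b7 def {b} use ∅

Liveness:
  b0: in=∅ out={h}
  b1: in={h} out={h}
  b2: in={h} out={h}
  b3: in=∅ out={h}
  b4: in={h} out={h}
  b5: in={h} out={h}
  b6: in={h} out=∅
  b7: in=∅ out=∅

live-out(b1) = ["h"]

Answer: ["h"]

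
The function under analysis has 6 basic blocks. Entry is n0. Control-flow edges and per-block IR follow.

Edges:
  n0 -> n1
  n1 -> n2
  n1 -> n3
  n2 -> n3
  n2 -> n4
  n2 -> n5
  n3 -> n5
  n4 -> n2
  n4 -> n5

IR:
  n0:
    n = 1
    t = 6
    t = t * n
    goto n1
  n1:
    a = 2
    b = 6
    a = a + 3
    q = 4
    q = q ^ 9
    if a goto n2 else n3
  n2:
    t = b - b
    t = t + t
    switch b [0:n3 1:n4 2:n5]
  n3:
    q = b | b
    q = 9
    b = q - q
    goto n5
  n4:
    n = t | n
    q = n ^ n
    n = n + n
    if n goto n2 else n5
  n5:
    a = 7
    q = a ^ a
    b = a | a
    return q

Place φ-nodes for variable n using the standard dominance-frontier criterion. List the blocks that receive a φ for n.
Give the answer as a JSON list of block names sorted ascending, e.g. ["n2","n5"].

idom tree: n1←n0 n2←n1 n3←n1 n4←n2 n5←n1
Dom∩ at merges:
  n2: preds {n1,n4}: {n0,n1} ∩ {n0,n1,n2,n4} = {n0,n1}; idom=n1
  n3: preds {n1,n2}: {n0,n1} ∩ {n0,n1,n2} = {n0,n1}; idom=n1
  n5: preds {n2,n3,n4}: {n0,n1,n2} ∩ {n0,n1,n3} ∩ {n0,n1,n2,n4} = {n0,n1}; idom=n1

Frontier:
  join n2 pred n1: · stop@n1
  join n2 pred n4: n4→n2 stop@n1
  join n3 pred n1: · stop@n1
  join n3 pred n2: n2 stop@n1
  join n5 pred n2: n2 stop@n1
  join n5 pred n3: n3 stop@n1
  join n5 pred n4: n4→n2 stop@n1
  n0: DF=∅
  n1: DF=∅
  n2: DF={n2,n3,n5}
  n3: DF={n5}
  n4: DF={n2,n5}
  n5: DF=∅

φ for n: defs {n0,n4}
  DF⁺ = {n2,n3,n5}

Answer: ["n2", "n3", "n5"]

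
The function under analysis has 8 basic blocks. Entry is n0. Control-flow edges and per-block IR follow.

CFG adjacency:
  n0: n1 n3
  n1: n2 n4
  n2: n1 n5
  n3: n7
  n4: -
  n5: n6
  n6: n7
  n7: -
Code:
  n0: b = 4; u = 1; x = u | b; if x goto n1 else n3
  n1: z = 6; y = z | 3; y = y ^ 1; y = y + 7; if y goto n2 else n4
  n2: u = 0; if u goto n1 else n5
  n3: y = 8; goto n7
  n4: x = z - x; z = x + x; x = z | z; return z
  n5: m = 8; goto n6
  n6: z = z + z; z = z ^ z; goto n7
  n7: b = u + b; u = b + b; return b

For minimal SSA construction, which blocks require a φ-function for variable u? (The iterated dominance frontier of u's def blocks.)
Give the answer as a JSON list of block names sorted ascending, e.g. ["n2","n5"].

Answer: ["n1", "n7"]

Derivation:
idom tree: n1←n0 n2←n1 n3←n0 n4←n1 n5←n2 n6←n5 n7←n0
Dom∩ at merges:
  n1: preds {n0,n2}: {n0} ∩ {n0,n1,n2} = {n0}; idom=n0
  n7: preds {n3,n6}: {n0,n3} ∩ {n0,n1,n2,n5,n6} = {n0}; idom=n0

DF walk-up:
  n1←n0: walk · to n0
  n1←n2: walk n2→n1 to n0
  n7←n3: walk n3 to n0
  n7←n6: walk n6→n5→n2→n1 to n0
  n0: DF=∅
  n1: DF={n1,n7}
  n2: DF={n1,n7}
  n3: DF={n7}
  n4: DF=∅
  n5: DF={n7}
  n6: DF={n7}
  n7: DF=∅

φ for u: defs {n0,n2,n7}
  DF⁺ = {n1,n7}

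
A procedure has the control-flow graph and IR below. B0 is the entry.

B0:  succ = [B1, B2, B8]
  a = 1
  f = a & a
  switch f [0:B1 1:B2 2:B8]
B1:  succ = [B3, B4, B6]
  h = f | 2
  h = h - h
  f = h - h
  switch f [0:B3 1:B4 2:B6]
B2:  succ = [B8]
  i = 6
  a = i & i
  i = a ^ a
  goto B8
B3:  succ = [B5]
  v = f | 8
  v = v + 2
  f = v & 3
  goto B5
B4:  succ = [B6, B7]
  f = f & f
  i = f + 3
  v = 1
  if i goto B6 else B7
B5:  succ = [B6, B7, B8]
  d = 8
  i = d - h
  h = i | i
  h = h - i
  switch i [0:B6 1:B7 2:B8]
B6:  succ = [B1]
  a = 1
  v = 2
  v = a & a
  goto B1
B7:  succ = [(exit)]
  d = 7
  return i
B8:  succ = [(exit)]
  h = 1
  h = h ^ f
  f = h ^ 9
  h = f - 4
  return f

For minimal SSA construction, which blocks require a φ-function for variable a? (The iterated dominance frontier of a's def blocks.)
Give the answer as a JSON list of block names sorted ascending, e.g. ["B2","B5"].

Answer: ["B1", "B8"]

Derivation:
idom tree: B1←B0 B2←B0 B3←B1 B4←B1 B5←B3 B6←B1 B7←B1 B8←B0
Join-block Dom:
  B1: preds {B0,B6}: {B0} ∩ {B0,B1,B6} = {B0}; idom=B0
  B6: preds {B1,B4,B5}: {B0,B1} ∩ {B0,B1,B4} ∩ {B0,B1,B3,B5} = {B0,B1}; idom=B1
  B7: preds {B4,B5}: {B0,B1,B4} ∩ {B0,B1,B3,B5} = {B0,B1}; idom=B1
  B8: preds {B0,B2,B5}: {B0} ∩ {B0,B2} ∩ {B0,B1,B3,B5} = {B0}; idom=B0

DF walk-up:
  join B1 pred B0: · stop@B0
  join B1 pred B6: B6→B1 stop@B0
  join B6 pred B1: · stop@B1
  join B6 pred B4: B4 stop@B1
  join B6 pred B5: B5→B3 stop@B1
  join B7 pred B4: B4 stop@B1
  join B7 pred B5: B5→B3 stop@B1
  join B8 pred B0: · stop@B0
  join B8 pred B2: B2 stop@B0
  join B8 pred B5: B5→B3→B1 stop@B0
  DF(B0)=∅
  DF(B1)={B1,B8}
  DF(B2)={B8}
  DF(B3)={B6,B7,B8}
  DF(B4)={B6,B7}
  DF(B5)={B6,B7,B8}
  DF(B6)={B1}
  DF(B7)=∅
  DF(B8)=∅

φ for a: defs {B0,B2,B6}
  DF⁺ = {B1,B8}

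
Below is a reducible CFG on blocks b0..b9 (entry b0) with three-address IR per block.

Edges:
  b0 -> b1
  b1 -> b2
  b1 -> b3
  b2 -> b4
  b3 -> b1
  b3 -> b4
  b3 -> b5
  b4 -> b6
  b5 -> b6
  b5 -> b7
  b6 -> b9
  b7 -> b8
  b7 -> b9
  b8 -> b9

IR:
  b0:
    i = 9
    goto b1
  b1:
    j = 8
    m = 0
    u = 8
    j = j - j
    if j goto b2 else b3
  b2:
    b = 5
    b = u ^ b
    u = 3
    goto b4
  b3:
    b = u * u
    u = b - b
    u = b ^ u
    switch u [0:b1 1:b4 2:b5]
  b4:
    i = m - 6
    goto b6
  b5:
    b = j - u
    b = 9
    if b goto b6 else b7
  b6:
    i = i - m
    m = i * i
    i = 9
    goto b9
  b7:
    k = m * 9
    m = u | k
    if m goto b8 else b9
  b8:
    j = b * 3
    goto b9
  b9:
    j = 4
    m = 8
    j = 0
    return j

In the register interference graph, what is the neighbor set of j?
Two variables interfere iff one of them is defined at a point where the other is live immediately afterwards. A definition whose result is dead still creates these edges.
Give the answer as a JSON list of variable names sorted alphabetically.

Answer: ["b", "i", "m", "u"]

Derivation:
Per-block:
  b0: {i} / ∅
  b1: {j,m,u} / ∅
  b2: {b,u} / {u}
  b3: {b,u} / {u}
  b4: {i} / {m}
  b5: {b} / {j,u}
  b6: {i,m} / {i,m}
  b7: {k,m} / {m,u}
  b8: {j} / {b}
  b9: {j,m} / ∅

Liveness:
  b0: in=∅ out={i}
  b1: in={i} out={i,j,m,u}
  b2: in={m,u} out={m}
  b3: in={i,j,m,u} out={i,j,m,u}
  b4: in={m} out={i,m}
  b5: in={i,j,m,u} out={b,i,m,u}
  b6: in={i,m} out=∅
  b7: in={b,m,u} out={b}
  b8: in={b} out=∅
  b9: in=∅ out=∅

Interference:
  b↔{i,j,k,m,u}
  i↔{b,j,m,u}
  j↔{b,i,m,u}
  k↔{b,u}
  m↔{b,i,j,u}
  u↔{b,i,j,k,m}

N(j) = ["b", "i", "m", "u"]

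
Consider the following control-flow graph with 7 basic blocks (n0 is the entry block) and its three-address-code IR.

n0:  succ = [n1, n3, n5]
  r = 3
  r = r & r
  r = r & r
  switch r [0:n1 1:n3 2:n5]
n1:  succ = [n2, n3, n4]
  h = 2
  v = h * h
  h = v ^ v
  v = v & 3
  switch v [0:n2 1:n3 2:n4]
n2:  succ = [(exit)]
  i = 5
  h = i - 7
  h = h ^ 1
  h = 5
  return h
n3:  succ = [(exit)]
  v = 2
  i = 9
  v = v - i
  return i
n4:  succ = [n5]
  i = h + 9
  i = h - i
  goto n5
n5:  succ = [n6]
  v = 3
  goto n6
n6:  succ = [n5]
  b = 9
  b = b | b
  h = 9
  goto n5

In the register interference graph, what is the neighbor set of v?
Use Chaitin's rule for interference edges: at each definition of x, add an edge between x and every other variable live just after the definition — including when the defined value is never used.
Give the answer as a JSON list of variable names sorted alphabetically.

Answer: ["h", "i"]

Analysis:
Per-block:
  n0 def {r} use ∅
  n1 def {h,v} use ∅
  n2 def {h,i} use ∅
  n3 def {i,v} use ∅
  n4 def {i} use {h}
  n5 def {v} use ∅
  n6 def {b,h} use ∅

Backward fixpoint:
  n0 li=∅ lo=∅
  n1 li=∅ lo={h}
  n2 li=∅ lo=∅
  n3 li=∅ lo=∅
  n4 li={h} lo=∅
  n5 li=∅ lo=∅
  n6 li=∅ lo=∅

Interference:
  b: ∅
  h: {i,v}
  i: {h,v}
  r: ∅
  v: {h,i}

N(v) = ["h", "i"]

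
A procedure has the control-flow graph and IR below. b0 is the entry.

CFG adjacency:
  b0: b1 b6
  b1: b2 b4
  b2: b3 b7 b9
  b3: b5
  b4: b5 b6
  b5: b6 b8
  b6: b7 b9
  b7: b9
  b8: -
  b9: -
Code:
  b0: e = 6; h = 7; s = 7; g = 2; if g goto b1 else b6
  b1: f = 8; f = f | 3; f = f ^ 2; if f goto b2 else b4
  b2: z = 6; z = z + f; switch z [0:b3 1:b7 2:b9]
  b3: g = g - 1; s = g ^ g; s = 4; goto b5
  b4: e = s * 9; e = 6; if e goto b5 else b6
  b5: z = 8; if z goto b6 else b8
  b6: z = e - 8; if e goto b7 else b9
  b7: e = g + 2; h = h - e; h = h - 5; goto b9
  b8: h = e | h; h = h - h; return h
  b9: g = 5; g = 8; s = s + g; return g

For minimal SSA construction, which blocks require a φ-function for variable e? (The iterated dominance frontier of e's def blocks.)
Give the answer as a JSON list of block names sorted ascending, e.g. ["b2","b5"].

Answer: ["b5", "b6", "b7", "b9"]

Derivation:
idom tree: b1←b0 b2←b1 b3←b2 b4←b1 b5←b1 b6←b0 b7←b0 b8←b5 b9←b0
Dom∩ at merges:
  b5: preds {b3,b4}: {b0,b1,b2,b3} ∩ {b0,b1,b4} = {b0,b1}; idom=b1
  b6: preds {b0,b4,b5}: {b0} ∩ {b0,b1,b4} ∩ {b0,b1,b5} = {b0}; idom=b0
  b7: preds {b2,b6}: {b0,b1,b2} ∩ {b0,b6} = {b0}; idom=b0
  b9: preds {b2,b6,b7}: {b0,b1,b2} ∩ {b0,b6} ∩ {b0,b7} = {b0}; idom=b0

DF derivation:
  b5←b3: walk b3→b2 to b1
  b5←b4: walk b4 to b1
  b6←b0: walk · to b0
  b6←b4: walk b4→b1 to b0
  b6←b5: walk b5→b1 to b0
  b7←b2: walk b2→b1 to b0
  b7←b6: walk b6 to b0
  b9←b2: walk b2→b1 to b0
  b9←b6: walk b6 to b0
  b9←b7: walk b7 to b0
  b0: DF=∅
  b1: DF={b6,b7,b9}
  b2: DF={b5,b7,b9}
  b3: DF={b5}
  b4: DF={b5,b6}
  b5: DF={b6}
  b6: DF={b7,b9}
  b7: DF={b9}
  b8: DF=∅
  b9: DF=∅

φ for e: defs {b0,b4,b7}
  DF⁺ = {b5,b6,b7,b9}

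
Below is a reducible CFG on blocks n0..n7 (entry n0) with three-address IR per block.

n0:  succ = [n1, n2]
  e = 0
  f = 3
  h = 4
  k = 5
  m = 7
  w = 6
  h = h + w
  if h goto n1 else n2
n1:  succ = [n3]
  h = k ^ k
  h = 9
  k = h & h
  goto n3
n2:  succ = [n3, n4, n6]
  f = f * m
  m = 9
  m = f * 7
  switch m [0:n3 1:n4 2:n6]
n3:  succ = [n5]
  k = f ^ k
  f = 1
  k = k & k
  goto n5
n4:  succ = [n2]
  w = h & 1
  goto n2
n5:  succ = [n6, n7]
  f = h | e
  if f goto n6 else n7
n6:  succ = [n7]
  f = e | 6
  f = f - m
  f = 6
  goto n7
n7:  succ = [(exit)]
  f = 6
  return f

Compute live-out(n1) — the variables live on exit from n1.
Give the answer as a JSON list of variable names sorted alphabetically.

Answer: ["e", "f", "h", "k", "m"]

Analysis:
Block summaries:
  n0: def={e,f,h,k,m,w} ue=∅
  n1: def={h,k} ue={k}
  n2: def={f,m} ue={f,m}
  n3: def={f,k} ue={f,k}
  n4: def={w} ue={h}
  n5: def={f} ue={e,h}
  n6: def={f} ue={e,m}
  n7: def={f} ue=∅

Backward fixpoint:
  n0: in=∅ out={e,f,h,k,m}
  n1: in={e,f,k,m} out={e,f,h,k,m}
  n2: in={e,f,h,k,m} out={e,f,h,k,m}
  n3: in={e,f,h,k,m} out={e,h,m}
  n4: in={e,f,h,k,m} out={e,f,h,k,m}
  n5: in={e,h,m} out={e,m}
  n6: in={e,m} out=∅
  n7: in=∅ out=∅

live-out(n1) = ["e", "f", "h", "k", "m"]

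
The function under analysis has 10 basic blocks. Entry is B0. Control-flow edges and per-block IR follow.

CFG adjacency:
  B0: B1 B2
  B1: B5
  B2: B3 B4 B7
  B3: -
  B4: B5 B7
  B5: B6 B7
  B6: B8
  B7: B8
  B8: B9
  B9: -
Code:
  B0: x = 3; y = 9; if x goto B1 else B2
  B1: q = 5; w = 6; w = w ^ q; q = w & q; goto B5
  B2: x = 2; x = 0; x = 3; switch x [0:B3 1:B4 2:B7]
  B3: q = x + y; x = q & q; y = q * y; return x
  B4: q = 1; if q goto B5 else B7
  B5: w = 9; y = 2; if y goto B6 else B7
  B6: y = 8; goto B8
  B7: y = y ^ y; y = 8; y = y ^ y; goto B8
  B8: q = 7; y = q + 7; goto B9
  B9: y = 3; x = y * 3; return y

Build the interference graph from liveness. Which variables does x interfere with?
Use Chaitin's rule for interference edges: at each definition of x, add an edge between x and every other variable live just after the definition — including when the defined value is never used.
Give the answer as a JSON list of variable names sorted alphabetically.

Answer: ["q", "y"]

Derivation:
def/use:
  B0: def={x,y} ue=∅
  B1: def={q,w} ue=∅
  B2: def={x} ue=∅
  B3: def={q,x,y} ue={x,y}
  B4: def={q} ue=∅
  B5: def={w,y} ue=∅
  B6: def={y} ue=∅
  B7: def={y} ue={y}
  B8: def={q,y} ue=∅
  B9: def={x,y} ue=∅

Backward fixpoint:
  B0 li=∅ lo={y}
  B1 li=∅ lo=∅
  B2 li={y} lo={x,y}
  B3 li={x,y} lo=∅
  B4 li={y} lo={y}
  B5 li=∅ lo={y}
  B6 li=∅ lo=∅
  B7 li={y} lo=∅
  B8 li=∅ lo=∅
  B9 li=∅ lo=∅

Interference:
  q — {w,x,y}
  w — {q}
  x — {q,y}
  y — {q,x}

N(x) = ["q", "y"]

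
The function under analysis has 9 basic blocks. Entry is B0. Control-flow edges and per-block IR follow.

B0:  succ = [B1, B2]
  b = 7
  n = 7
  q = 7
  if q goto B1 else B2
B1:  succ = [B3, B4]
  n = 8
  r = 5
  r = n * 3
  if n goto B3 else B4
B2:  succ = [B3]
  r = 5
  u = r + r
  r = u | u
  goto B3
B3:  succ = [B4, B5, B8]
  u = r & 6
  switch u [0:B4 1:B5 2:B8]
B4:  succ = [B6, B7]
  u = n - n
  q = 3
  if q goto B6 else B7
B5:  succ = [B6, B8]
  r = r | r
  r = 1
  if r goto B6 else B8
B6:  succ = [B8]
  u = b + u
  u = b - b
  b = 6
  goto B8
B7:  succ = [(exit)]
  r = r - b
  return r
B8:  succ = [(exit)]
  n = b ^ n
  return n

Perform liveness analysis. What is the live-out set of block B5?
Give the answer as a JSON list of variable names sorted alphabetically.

def/use:
  B0 def {b,n,q} use ∅
  B1 def {n,r} use ∅
  B2 def {r,u} use ∅
  B3 def {u} use {r}
  B4 def {q,u} use {n}
  B5 def {r} use {r}
  B6 def {b,u} use {b,u}
  B7 def {r} use {b,r}
  B8 def {n} use {b,n}

Backward fixpoint:
  B0: in=∅ out={b,n}
  B1: in={b} out={b,n,r}
  B2: in={b,n} out={b,n,r}
  B3: in={b,n,r} out={b,n,r,u}
  B4: in={b,n,r} out={b,n,r,u}
  B5: in={b,n,r,u} out={b,n,u}
  B6: in={b,n,u} out={b,n}
  B7: in={b,r} out=∅
  B8: in={b,n} out=∅

live-out(B5) = ["b", "n", "u"]

Answer: ["b", "n", "u"]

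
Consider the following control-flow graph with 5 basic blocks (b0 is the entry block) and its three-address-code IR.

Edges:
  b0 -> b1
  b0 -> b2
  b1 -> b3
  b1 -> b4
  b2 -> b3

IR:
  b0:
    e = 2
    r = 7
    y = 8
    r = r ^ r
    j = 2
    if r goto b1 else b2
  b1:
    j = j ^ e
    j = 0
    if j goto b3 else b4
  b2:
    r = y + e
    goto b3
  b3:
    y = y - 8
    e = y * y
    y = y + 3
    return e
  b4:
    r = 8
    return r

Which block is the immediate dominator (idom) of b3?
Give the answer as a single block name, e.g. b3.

idom tree: b1←b0 b2←b0 b3←b0 b4←b1
Dom∩ at merges:
  b3: preds {b1,b2}: {b0,b1} ∩ {b0,b2} = {b0}; idom=b0

idom(b3) = b0

Answer: b0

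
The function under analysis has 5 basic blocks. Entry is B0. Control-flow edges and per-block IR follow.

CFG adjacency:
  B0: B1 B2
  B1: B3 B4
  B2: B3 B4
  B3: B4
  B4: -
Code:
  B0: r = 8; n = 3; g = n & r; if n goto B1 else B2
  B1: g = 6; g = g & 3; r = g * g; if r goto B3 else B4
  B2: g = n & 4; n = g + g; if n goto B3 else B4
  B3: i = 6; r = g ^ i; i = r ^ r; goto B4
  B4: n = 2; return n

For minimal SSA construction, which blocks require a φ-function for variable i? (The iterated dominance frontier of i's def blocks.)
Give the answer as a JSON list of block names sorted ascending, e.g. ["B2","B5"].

idom tree: B1←B0 B2←B0 B3←B0 B4←B0
Join-block Dom:
  B3: preds {B1,B2}: {B0,B1} ∩ {B0,B2} = {B0}; idom=B0
  B4: preds {B1,B2,B3}: {B0,B1} ∩ {B0,B2} ∩ {B0,B3} = {B0}; idom=B0

Frontier:
  join B3 pred B1: B1 stop@B0
  join B3 pred B2: B2 stop@B0
  join B4 pred B1: B1 stop@B0
  join B4 pred B2: B2 stop@B0
  join B4 pred B3: B3 stop@B0
  B0: DF=∅
  B1: DF={B3,B4}
  B2: DF={B3,B4}
  B3: DF={B4}
  B4: DF=∅

φ for i: defs {B3}
  DF⁺ = {B4}

Answer: ["B4"]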